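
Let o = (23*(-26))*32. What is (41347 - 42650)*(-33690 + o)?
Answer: 68832278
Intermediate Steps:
o = -19136 (o = -598*32 = -19136)
(41347 - 42650)*(-33690 + o) = (41347 - 42650)*(-33690 - 19136) = -1303*(-52826) = 68832278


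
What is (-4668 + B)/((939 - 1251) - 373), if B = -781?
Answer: 5449/685 ≈ 7.9547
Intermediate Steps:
(-4668 + B)/((939 - 1251) - 373) = (-4668 - 781)/((939 - 1251) - 373) = -5449/(-312 - 373) = -5449/(-685) = -5449*(-1/685) = 5449/685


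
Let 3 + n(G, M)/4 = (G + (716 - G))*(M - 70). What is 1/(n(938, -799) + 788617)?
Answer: -1/1700211 ≈ -5.8816e-7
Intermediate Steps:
n(G, M) = -200492 + 2864*M (n(G, M) = -12 + 4*((G + (716 - G))*(M - 70)) = -12 + 4*(716*(-70 + M)) = -12 + 4*(-50120 + 716*M) = -12 + (-200480 + 2864*M) = -200492 + 2864*M)
1/(n(938, -799) + 788617) = 1/((-200492 + 2864*(-799)) + 788617) = 1/((-200492 - 2288336) + 788617) = 1/(-2488828 + 788617) = 1/(-1700211) = -1/1700211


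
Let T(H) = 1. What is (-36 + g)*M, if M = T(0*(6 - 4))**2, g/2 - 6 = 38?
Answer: 52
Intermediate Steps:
g = 88 (g = 12 + 2*38 = 12 + 76 = 88)
M = 1 (M = 1**2 = 1)
(-36 + g)*M = (-36 + 88)*1 = 52*1 = 52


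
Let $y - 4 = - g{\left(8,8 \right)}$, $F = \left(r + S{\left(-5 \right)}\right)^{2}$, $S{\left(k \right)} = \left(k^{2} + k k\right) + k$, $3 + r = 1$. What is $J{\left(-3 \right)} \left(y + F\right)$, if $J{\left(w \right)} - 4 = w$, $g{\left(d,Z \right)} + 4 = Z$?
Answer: $1849$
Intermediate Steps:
$r = -2$ ($r = -3 + 1 = -2$)
$g{\left(d,Z \right)} = -4 + Z$
$S{\left(k \right)} = k + 2 k^{2}$ ($S{\left(k \right)} = \left(k^{2} + k^{2}\right) + k = 2 k^{2} + k = k + 2 k^{2}$)
$J{\left(w \right)} = 4 + w$
$F = 1849$ ($F = \left(-2 - 5 \left(1 + 2 \left(-5\right)\right)\right)^{2} = \left(-2 - 5 \left(1 - 10\right)\right)^{2} = \left(-2 - -45\right)^{2} = \left(-2 + 45\right)^{2} = 43^{2} = 1849$)
$y = 0$ ($y = 4 - \left(-4 + 8\right) = 4 - 4 = 0$)
$J{\left(-3 \right)} \left(y + F\right) = \left(4 - 3\right) \left(0 + 1849\right) = 1 \cdot 1849 = 1849$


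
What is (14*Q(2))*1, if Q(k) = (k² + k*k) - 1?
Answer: 98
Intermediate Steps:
Q(k) = -1 + 2*k² (Q(k) = (k² + k²) - 1 = 2*k² - 1 = -1 + 2*k²)
(14*Q(2))*1 = (14*(-1 + 2*2²))*1 = (14*(-1 + 2*4))*1 = (14*(-1 + 8))*1 = (14*7)*1 = 98*1 = 98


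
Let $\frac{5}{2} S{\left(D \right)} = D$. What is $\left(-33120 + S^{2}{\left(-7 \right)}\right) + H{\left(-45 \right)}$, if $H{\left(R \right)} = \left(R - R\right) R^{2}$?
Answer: $- \frac{827804}{25} \approx -33112.0$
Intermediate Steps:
$S{\left(D \right)} = \frac{2 D}{5}$
$H{\left(R \right)} = 0$ ($H{\left(R \right)} = 0 R^{2} = 0$)
$\left(-33120 + S^{2}{\left(-7 \right)}\right) + H{\left(-45 \right)} = \left(-33120 + \left(\frac{2}{5} \left(-7\right)\right)^{2}\right) + 0 = \left(-33120 + \left(- \frac{14}{5}\right)^{2}\right) + 0 = \left(-33120 + \frac{196}{25}\right) + 0 = - \frac{827804}{25} + 0 = - \frac{827804}{25}$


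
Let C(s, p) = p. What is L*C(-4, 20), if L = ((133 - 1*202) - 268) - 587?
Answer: -18480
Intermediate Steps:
L = -924 (L = ((133 - 202) - 268) - 587 = (-69 - 268) - 587 = -337 - 587 = -924)
L*C(-4, 20) = -924*20 = -18480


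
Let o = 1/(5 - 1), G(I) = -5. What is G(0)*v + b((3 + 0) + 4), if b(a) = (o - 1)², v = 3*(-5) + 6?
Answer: 729/16 ≈ 45.563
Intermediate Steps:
o = ¼ (o = 1/4 = ¼ ≈ 0.25000)
v = -9 (v = -15 + 6 = -9)
b(a) = 9/16 (b(a) = (¼ - 1)² = (-¾)² = 9/16)
G(0)*v + b((3 + 0) + 4) = -5*(-9) + 9/16 = 45 + 9/16 = 729/16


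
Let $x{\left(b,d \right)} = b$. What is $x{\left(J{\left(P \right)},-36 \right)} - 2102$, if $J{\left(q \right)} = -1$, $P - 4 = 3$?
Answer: $-2103$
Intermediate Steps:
$P = 7$ ($P = 4 + 3 = 7$)
$x{\left(J{\left(P \right)},-36 \right)} - 2102 = -1 - 2102 = -2103$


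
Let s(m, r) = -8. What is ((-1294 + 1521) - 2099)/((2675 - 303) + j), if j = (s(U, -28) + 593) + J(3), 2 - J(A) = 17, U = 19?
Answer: -936/1471 ≈ -0.63630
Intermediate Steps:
J(A) = -15 (J(A) = 2 - 1*17 = 2 - 17 = -15)
j = 570 (j = (-8 + 593) - 15 = 585 - 15 = 570)
((-1294 + 1521) - 2099)/((2675 - 303) + j) = ((-1294 + 1521) - 2099)/((2675 - 303) + 570) = (227 - 2099)/(2372 + 570) = -1872/2942 = -1872*1/2942 = -936/1471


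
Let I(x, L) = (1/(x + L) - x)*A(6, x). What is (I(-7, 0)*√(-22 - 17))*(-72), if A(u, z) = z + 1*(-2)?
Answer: 31104*I*√39/7 ≈ 27749.0*I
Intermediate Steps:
A(u, z) = -2 + z (A(u, z) = z - 2 = -2 + z)
I(x, L) = (-2 + x)*(1/(L + x) - x) (I(x, L) = (1/(x + L) - x)*(-2 + x) = (1/(L + x) - x)*(-2 + x) = (-2 + x)*(1/(L + x) - x))
(I(-7, 0)*√(-22 - 17))*(-72) = ((-(-2 - 7)*(-1 + (-7)² + 0*(-7))/(0 - 7))*√(-22 - 17))*(-72) = ((-1*(-9)*(-1 + 49 + 0)/(-7))*√(-39))*(-72) = ((-1*(-⅐)*(-9)*48)*(I*√39))*(-72) = -432*I*√39/7*(-72) = 31104*I*√39/7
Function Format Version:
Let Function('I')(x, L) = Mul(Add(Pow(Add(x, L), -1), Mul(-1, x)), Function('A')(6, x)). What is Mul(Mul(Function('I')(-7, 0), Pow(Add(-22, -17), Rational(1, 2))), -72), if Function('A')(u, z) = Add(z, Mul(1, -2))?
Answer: Mul(Rational(31104, 7), I, Pow(39, Rational(1, 2))) ≈ Mul(27749., I)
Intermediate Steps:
Function('A')(u, z) = Add(-2, z) (Function('A')(u, z) = Add(z, -2) = Add(-2, z))
Function('I')(x, L) = Mul(Add(-2, x), Add(Pow(Add(L, x), -1), Mul(-1, x))) (Function('I')(x, L) = Mul(Add(Pow(Add(x, L), -1), Mul(-1, x)), Add(-2, x)) = Mul(Add(Pow(Add(L, x), -1), Mul(-1, x)), Add(-2, x)) = Mul(Add(-2, x), Add(Pow(Add(L, x), -1), Mul(-1, x))))
Mul(Mul(Function('I')(-7, 0), Pow(Add(-22, -17), Rational(1, 2))), -72) = Mul(Mul(Mul(-1, Pow(Add(0, -7), -1), Add(-2, -7), Add(-1, Pow(-7, 2), Mul(0, -7))), Pow(Add(-22, -17), Rational(1, 2))), -72) = Mul(Mul(Mul(-1, Pow(-7, -1), -9, Add(-1, 49, 0)), Pow(-39, Rational(1, 2))), -72) = Mul(Mul(Mul(-1, Rational(-1, 7), -9, 48), Mul(I, Pow(39, Rational(1, 2)))), -72) = Mul(Mul(Rational(-432, 7), Mul(I, Pow(39, Rational(1, 2)))), -72) = Mul(Mul(Rational(-432, 7), I, Pow(39, Rational(1, 2))), -72) = Mul(Rational(31104, 7), I, Pow(39, Rational(1, 2)))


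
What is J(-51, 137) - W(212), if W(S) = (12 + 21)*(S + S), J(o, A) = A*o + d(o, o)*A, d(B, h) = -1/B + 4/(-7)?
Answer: -7516492/357 ≈ -21055.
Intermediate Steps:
d(B, h) = -4/7 - 1/B (d(B, h) = -1/B + 4*(-1/7) = -1/B - 4/7 = -4/7 - 1/B)
J(o, A) = A*o + A*(-4/7 - 1/o) (J(o, A) = A*o + (-4/7 - 1/o)*A = A*o + A*(-4/7 - 1/o))
W(S) = 66*S (W(S) = 33*(2*S) = 66*S)
J(-51, 137) - W(212) = (-4/7*137 + 137*(-51) - 1*137/(-51)) - 66*212 = (-548/7 - 6987 - 1*137*(-1/51)) - 1*13992 = (-548/7 - 6987 + 137/51) - 13992 = -2521348/357 - 13992 = -7516492/357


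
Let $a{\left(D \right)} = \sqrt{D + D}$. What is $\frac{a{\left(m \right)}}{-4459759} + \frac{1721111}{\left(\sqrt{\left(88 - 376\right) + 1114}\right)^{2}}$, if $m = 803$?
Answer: $\frac{245873}{118} - \frac{\sqrt{1606}}{4459759} \approx 2083.7$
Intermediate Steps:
$a{\left(D \right)} = \sqrt{2} \sqrt{D}$ ($a{\left(D \right)} = \sqrt{2 D} = \sqrt{2} \sqrt{D}$)
$\frac{a{\left(m \right)}}{-4459759} + \frac{1721111}{\left(\sqrt{\left(88 - 376\right) + 1114}\right)^{2}} = \frac{\sqrt{2} \sqrt{803}}{-4459759} + \frac{1721111}{\left(\sqrt{\left(88 - 376\right) + 1114}\right)^{2}} = \sqrt{1606} \left(- \frac{1}{4459759}\right) + \frac{1721111}{\left(\sqrt{-288 + 1114}\right)^{2}} = - \frac{\sqrt{1606}}{4459759} + \frac{1721111}{\left(\sqrt{826}\right)^{2}} = - \frac{\sqrt{1606}}{4459759} + \frac{1721111}{826} = - \frac{\sqrt{1606}}{4459759} + 1721111 \cdot \frac{1}{826} = - \frac{\sqrt{1606}}{4459759} + \frac{245873}{118} = \frac{245873}{118} - \frac{\sqrt{1606}}{4459759}$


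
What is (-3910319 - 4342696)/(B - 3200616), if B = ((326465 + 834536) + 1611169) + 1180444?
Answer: -2751005/250666 ≈ -10.975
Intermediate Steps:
B = 3952614 (B = (1161001 + 1611169) + 1180444 = 2772170 + 1180444 = 3952614)
(-3910319 - 4342696)/(B - 3200616) = (-3910319 - 4342696)/(3952614 - 3200616) = -8253015/751998 = -8253015*1/751998 = -2751005/250666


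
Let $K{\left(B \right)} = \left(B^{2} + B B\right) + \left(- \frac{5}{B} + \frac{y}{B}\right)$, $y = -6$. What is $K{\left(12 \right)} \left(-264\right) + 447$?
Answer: $-75343$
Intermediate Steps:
$K{\left(B \right)} = - \frac{11}{B} + 2 B^{2}$ ($K{\left(B \right)} = \left(B^{2} + B B\right) - \frac{11}{B} = \left(B^{2} + B^{2}\right) - \frac{11}{B} = 2 B^{2} - \frac{11}{B} = - \frac{11}{B} + 2 B^{2}$)
$K{\left(12 \right)} \left(-264\right) + 447 = \frac{-11 + 2 \cdot 12^{3}}{12} \left(-264\right) + 447 = \frac{-11 + 2 \cdot 1728}{12} \left(-264\right) + 447 = \frac{-11 + 3456}{12} \left(-264\right) + 447 = \frac{1}{12} \cdot 3445 \left(-264\right) + 447 = \frac{3445}{12} \left(-264\right) + 447 = -75790 + 447 = -75343$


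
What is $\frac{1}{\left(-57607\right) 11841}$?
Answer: $- \frac{1}{682124487} \approx -1.466 \cdot 10^{-9}$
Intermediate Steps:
$\frac{1}{\left(-57607\right) 11841} = \left(- \frac{1}{57607}\right) \frac{1}{11841} = - \frac{1}{682124487}$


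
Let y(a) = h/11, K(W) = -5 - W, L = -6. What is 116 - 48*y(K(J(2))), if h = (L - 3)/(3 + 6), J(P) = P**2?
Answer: 1324/11 ≈ 120.36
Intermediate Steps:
h = -1 (h = (-6 - 3)/(3 + 6) = -9/9 = -9*1/9 = -1)
y(a) = -1/11
116 - 48*y(K(J(2))) = 116 - 48*(-1/11) = 116 + 48/11 = 1324/11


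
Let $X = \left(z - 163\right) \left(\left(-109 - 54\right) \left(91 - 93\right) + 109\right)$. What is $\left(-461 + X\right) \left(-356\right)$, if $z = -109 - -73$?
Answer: $30981256$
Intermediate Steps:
$z = -36$ ($z = -109 + 73 = -36$)
$X = -86565$ ($X = \left(-36 - 163\right) \left(\left(-109 - 54\right) \left(91 - 93\right) + 109\right) = - 199 \left(\left(-109 - 54\right) \left(-2\right) + 109\right) = - 199 \left(\left(-163\right) \left(-2\right) + 109\right) = - 199 \left(326 + 109\right) = \left(-199\right) 435 = -86565$)
$\left(-461 + X\right) \left(-356\right) = \left(-461 - 86565\right) \left(-356\right) = \left(-87026\right) \left(-356\right) = 30981256$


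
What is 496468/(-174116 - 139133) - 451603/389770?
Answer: -334972520507/122095062730 ≈ -2.7435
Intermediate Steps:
496468/(-174116 - 139133) - 451603/389770 = 496468/(-313249) - 451603*1/389770 = 496468*(-1/313249) - 451603/389770 = -496468/313249 - 451603/389770 = -334972520507/122095062730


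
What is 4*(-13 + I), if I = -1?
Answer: -56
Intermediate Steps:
4*(-13 + I) = 4*(-13 - 1) = 4*(-14) = -56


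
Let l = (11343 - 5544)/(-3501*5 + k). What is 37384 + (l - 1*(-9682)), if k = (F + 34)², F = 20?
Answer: 228880025/4863 ≈ 47066.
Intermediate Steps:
k = 2916 (k = (20 + 34)² = 54² = 2916)
l = -1933/4863 (l = (11343 - 5544)/(-3501*5 + 2916) = 5799/(-17505 + 2916) = 5799/(-14589) = 5799*(-1/14589) = -1933/4863 ≈ -0.39749)
37384 + (l - 1*(-9682)) = 37384 + (-1933/4863 - 1*(-9682)) = 37384 + (-1933/4863 + 9682) = 37384 + 47081633/4863 = 228880025/4863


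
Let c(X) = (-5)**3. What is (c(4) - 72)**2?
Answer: 38809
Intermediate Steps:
c(X) = -125
(c(4) - 72)**2 = (-125 - 72)**2 = (-197)**2 = 38809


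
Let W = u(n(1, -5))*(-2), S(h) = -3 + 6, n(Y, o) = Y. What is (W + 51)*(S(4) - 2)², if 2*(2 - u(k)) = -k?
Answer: 46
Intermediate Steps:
S(h) = 3
u(k) = 2 + k/2 (u(k) = 2 - (-1)*k/2 = 2 + k/2)
W = -5 (W = (2 + (½)*1)*(-2) = (2 + ½)*(-2) = (5/2)*(-2) = -5)
(W + 51)*(S(4) - 2)² = (-5 + 51)*(3 - 2)² = 46*1² = 46*1 = 46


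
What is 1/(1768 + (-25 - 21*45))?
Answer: 1/798 ≈ 0.0012531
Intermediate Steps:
1/(1768 + (-25 - 21*45)) = 1/(1768 + (-25 - 945)) = 1/(1768 - 970) = 1/798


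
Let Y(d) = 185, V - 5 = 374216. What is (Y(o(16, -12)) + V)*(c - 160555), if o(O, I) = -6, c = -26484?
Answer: -70028523834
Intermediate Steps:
V = 374221 (V = 5 + 374216 = 374221)
(Y(o(16, -12)) + V)*(c - 160555) = (185 + 374221)*(-26484 - 160555) = 374406*(-187039) = -70028523834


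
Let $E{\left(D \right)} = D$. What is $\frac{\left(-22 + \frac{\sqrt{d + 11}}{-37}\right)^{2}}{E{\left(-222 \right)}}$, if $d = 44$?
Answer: $- \frac{\left(814 + \sqrt{55}\right)^{2}}{303918} \approx -2.2201$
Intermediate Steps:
$\frac{\left(-22 + \frac{\sqrt{d + 11}}{-37}\right)^{2}}{E{\left(-222 \right)}} = \frac{\left(-22 + \frac{\sqrt{44 + 11}}{-37}\right)^{2}}{-222} = \left(-22 + \sqrt{55} \left(- \frac{1}{37}\right)\right)^{2} \left(- \frac{1}{222}\right) = \left(-22 - \frac{\sqrt{55}}{37}\right)^{2} \left(- \frac{1}{222}\right) = - \frac{\left(-22 - \frac{\sqrt{55}}{37}\right)^{2}}{222}$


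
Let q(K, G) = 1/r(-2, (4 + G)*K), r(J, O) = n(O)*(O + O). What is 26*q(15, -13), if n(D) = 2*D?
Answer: 13/36450 ≈ 0.00035665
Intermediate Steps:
r(J, O) = 4*O² (r(J, O) = (2*O)*(O + O) = (2*O)*(2*O) = 4*O²)
q(K, G) = 1/(4*K²*(4 + G)²) (q(K, G) = 1/(4*((4 + G)*K)²) = 1/(4*(K*(4 + G))²) = 1/(4*(K²*(4 + G)²)) = 1/(4*K²*(4 + G)²))
26*q(15, -13) = 26*((¼)/(15²*(4 - 13)²)) = 26*((¼)*(1/225)/(-9)²) = 26*((¼)*(1/225)*(1/81)) = 26*(1/72900) = 13/36450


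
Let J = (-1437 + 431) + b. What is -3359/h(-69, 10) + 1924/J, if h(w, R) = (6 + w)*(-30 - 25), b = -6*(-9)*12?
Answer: -3934591/620235 ≈ -6.3437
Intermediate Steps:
b = 648 (b = 54*12 = 648)
h(w, R) = -330 - 55*w (h(w, R) = (6 + w)*(-55) = -330 - 55*w)
J = -358 (J = (-1437 + 431) + 648 = -1006 + 648 = -358)
-3359/h(-69, 10) + 1924/J = -3359/(-330 - 55*(-69)) + 1924/(-358) = -3359/(-330 + 3795) + 1924*(-1/358) = -3359/3465 - 962/179 = -3934591/620235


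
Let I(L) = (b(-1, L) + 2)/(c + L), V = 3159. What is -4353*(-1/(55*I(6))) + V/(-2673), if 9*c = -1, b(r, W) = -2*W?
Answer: -78853/1650 ≈ -47.790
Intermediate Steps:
c = -⅑ (c = (⅑)*(-1) = -⅑ ≈ -0.11111)
I(L) = (2 - 2*L)/(-⅑ + L) (I(L) = (-2*L + 2)/(-⅑ + L) = (2 - 2*L)/(-⅑ + L))
-4353*(-1/(55*I(6))) + V/(-2673) = -4353*(-(-1 + 9*6)/(990*(1 - 1*6))) + 3159/(-2673) = -4353*(-(-1 + 54)/(990*(1 - 6))) + 3159*(-1/2673) = -4353/((-990*(-5)/53)) - 13/11 = -4353/((-55*(-90/53))) - 13/11 = -4353/4950/53 - 13/11 = -4353*53/4950 - 13/11 = -76903/1650 - 13/11 = -78853/1650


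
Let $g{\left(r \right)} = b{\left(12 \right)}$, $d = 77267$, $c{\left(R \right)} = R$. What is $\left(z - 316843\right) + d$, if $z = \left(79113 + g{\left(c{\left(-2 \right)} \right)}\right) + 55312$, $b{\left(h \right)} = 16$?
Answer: $-105135$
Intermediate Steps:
$g{\left(r \right)} = 16$
$z = 134441$ ($z = \left(79113 + 16\right) + 55312 = 79129 + 55312 = 134441$)
$\left(z - 316843\right) + d = \left(134441 - 316843\right) + 77267 = -182402 + 77267 = -105135$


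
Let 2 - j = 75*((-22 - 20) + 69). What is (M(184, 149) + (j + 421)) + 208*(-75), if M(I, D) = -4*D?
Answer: -17798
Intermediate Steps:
j = -2023 (j = 2 - 75*((-22 - 20) + 69) = 2 - 75*(-42 + 69) = 2 - 75*27 = 2 - 1*2025 = 2 - 2025 = -2023)
(M(184, 149) + (j + 421)) + 208*(-75) = (-4*149 + (-2023 + 421)) + 208*(-75) = (-596 - 1602) - 15600 = -2198 - 15600 = -17798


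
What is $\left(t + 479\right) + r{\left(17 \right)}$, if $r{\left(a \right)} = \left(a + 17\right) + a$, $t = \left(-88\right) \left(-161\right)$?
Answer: $14698$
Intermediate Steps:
$t = 14168$
$r{\left(a \right)} = 17 + 2 a$ ($r{\left(a \right)} = \left(17 + a\right) + a = 17 + 2 a$)
$\left(t + 479\right) + r{\left(17 \right)} = \left(14168 + 479\right) + \left(17 + 2 \cdot 17\right) = 14647 + \left(17 + 34\right) = 14647 + 51 = 14698$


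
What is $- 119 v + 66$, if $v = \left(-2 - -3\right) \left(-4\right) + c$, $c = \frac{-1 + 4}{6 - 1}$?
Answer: $\frac{2353}{5} \approx 470.6$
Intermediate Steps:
$c = \frac{3}{5} \approx 0.6$
$v = - \frac{17}{5}$ ($v = \left(-2 - -3\right) \left(-4\right) + \frac{3}{5} = \left(-2 + 3\right) \left(-4\right) + \frac{3}{5} = 1 \left(-4\right) + \frac{3}{5} = -4 + \frac{3}{5} = - \frac{17}{5} \approx -3.4$)
$- 119 v + 66 = \left(-119\right) \left(- \frac{17}{5}\right) + 66 = \frac{2023}{5} + 66 = \frac{2353}{5}$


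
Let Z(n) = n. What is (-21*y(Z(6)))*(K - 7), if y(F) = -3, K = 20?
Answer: 819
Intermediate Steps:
(-21*y(Z(6)))*(K - 7) = (-21*(-3))*(20 - 7) = 63*13 = 819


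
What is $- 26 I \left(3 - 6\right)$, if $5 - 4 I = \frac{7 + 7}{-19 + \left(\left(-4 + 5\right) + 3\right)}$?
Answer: $\frac{1157}{10} \approx 115.7$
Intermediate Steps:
$I = \frac{89}{60}$ ($I = \frac{5}{4} - \frac{\left(7 + 7\right) \frac{1}{-19 + \left(\left(-4 + 5\right) + 3\right)}}{4} = \frac{5}{4} - \frac{14 \frac{1}{-19 + \left(1 + 3\right)}}{4} = \frac{5}{4} - \frac{14 \frac{1}{-19 + 4}}{4} = \frac{5}{4} - \frac{14 \frac{1}{-15}}{4} = \frac{5}{4} - \frac{14 \left(- \frac{1}{15}\right)}{4} = \frac{5}{4} - - \frac{7}{30} = \frac{5}{4} + \frac{7}{30} = \frac{89}{60} \approx 1.4833$)
$- 26 I \left(3 - 6\right) = \left(-26\right) \frac{89}{60} \left(3 - 6\right) = - \frac{1157 \left(3 - 6\right)}{30} = \left(- \frac{1157}{30}\right) \left(-3\right) = \frac{1157}{10}$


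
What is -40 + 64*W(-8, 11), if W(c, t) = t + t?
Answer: 1368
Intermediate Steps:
W(c, t) = 2*t
-40 + 64*W(-8, 11) = -40 + 64*(2*11) = -40 + 64*22 = -40 + 1408 = 1368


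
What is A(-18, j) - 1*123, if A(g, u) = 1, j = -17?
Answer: -122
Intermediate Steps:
A(-18, j) - 1*123 = 1 - 1*123 = 1 - 123 = -122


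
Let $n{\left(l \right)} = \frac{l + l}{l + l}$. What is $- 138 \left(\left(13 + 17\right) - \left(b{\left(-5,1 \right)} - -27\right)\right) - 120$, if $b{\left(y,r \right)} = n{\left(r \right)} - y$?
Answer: $294$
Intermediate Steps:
$n{\left(l \right)} = 1$ ($n{\left(l \right)} = \frac{2 l}{2 l} = 2 l \frac{1}{2 l} = 1$)
$b{\left(y,r \right)} = 1 - y$
$- 138 \left(\left(13 + 17\right) - \left(b{\left(-5,1 \right)} - -27\right)\right) - 120 = - 138 \left(\left(13 + 17\right) - \left(\left(1 - -5\right) - -27\right)\right) - 120 = - 138 \left(30 - \left(\left(1 + 5\right) + 27\right)\right) - 120 = - 138 \left(30 - \left(6 + 27\right)\right) - 120 = - 138 \left(30 - 33\right) - 120 = \left(-138\right) \left(-3\right) - 120 = 414 - 120 = 294$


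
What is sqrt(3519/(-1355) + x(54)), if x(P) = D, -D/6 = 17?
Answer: I*sqrt(192042795)/1355 ≈ 10.227*I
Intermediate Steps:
D = -102 (D = -6*17 = -102)
x(P) = -102
sqrt(3519/(-1355) + x(54)) = sqrt(3519/(-1355) - 102) = sqrt(3519*(-1/1355) - 102) = sqrt(-3519/1355 - 102) = sqrt(-141729/1355) = I*sqrt(192042795)/1355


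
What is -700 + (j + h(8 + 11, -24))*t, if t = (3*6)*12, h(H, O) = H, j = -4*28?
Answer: -20788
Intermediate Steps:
j = -112
t = 216 (t = 18*12 = 216)
-700 + (j + h(8 + 11, -24))*t = -700 + (-112 + (8 + 11))*216 = -700 + (-112 + 19)*216 = -700 - 93*216 = -700 - 20088 = -20788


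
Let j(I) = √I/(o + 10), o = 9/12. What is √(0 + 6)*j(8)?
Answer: 16*√3/43 ≈ 0.64448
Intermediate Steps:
o = ¾ (o = 9*(1/12) = ¾ ≈ 0.75000)
j(I) = 4*√I/43 (j(I) = √I/(¾ + 10) = √I/(43/4) = 4*√I/43)
√(0 + 6)*j(8) = √(0 + 6)*(4*√8/43) = √6*(4*(2*√2)/43) = √6*(8*√2/43) = 16*√3/43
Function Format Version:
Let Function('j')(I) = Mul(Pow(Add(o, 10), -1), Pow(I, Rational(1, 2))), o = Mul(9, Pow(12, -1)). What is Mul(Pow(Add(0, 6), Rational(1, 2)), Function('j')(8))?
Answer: Mul(Rational(16, 43), Pow(3, Rational(1, 2))) ≈ 0.64448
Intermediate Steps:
o = Rational(3, 4) (o = Mul(9, Rational(1, 12)) = Rational(3, 4) ≈ 0.75000)
Function('j')(I) = Mul(Rational(4, 43), Pow(I, Rational(1, 2))) (Function('j')(I) = Mul(Pow(Add(Rational(3, 4), 10), -1), Pow(I, Rational(1, 2))) = Mul(Pow(Rational(43, 4), -1), Pow(I, Rational(1, 2))) = Mul(Rational(4, 43), Pow(I, Rational(1, 2))))
Mul(Pow(Add(0, 6), Rational(1, 2)), Function('j')(8)) = Mul(Pow(Add(0, 6), Rational(1, 2)), Mul(Rational(4, 43), Pow(8, Rational(1, 2)))) = Mul(Pow(6, Rational(1, 2)), Mul(Rational(4, 43), Mul(2, Pow(2, Rational(1, 2))))) = Mul(Pow(6, Rational(1, 2)), Mul(Rational(8, 43), Pow(2, Rational(1, 2)))) = Mul(Rational(16, 43), Pow(3, Rational(1, 2)))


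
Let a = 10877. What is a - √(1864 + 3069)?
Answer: 10877 - √4933 ≈ 10807.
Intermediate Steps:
a - √(1864 + 3069) = 10877 - √(1864 + 3069) = 10877 - √4933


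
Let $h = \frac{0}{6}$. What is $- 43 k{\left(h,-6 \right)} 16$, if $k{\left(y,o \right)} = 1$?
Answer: $-688$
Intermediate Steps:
$h = 0$ ($h = 0 \cdot \frac{1}{6} = 0$)
$- 43 k{\left(h,-6 \right)} 16 = \left(-43\right) 1 \cdot 16 = \left(-43\right) 16 = -688$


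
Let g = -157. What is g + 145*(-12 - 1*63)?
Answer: -11032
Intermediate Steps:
g + 145*(-12 - 1*63) = -157 + 145*(-12 - 1*63) = -157 + 145*(-12 - 63) = -157 + 145*(-75) = -157 - 10875 = -11032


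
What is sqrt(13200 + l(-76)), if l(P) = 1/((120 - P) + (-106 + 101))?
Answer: sqrt(481549391)/191 ≈ 114.89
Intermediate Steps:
l(P) = 1/(115 - P) (l(P) = 1/((120 - P) - 5) = 1/(115 - P))
sqrt(13200 + l(-76)) = sqrt(13200 - 1/(-115 - 76)) = sqrt(13200 - 1/(-191)) = sqrt(13200 - 1*(-1/191)) = sqrt(13200 + 1/191) = sqrt(2521201/191) = sqrt(481549391)/191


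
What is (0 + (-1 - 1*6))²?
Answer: 49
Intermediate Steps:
(0 + (-1 - 1*6))² = (0 + (-1 - 6))² = (0 - 7)² = (-7)² = 49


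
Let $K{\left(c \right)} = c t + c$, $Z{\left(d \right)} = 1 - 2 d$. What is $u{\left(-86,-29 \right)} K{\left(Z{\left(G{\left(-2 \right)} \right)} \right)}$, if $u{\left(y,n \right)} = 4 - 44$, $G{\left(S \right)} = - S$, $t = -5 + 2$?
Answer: $-240$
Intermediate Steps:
$t = -3$
$K{\left(c \right)} = - 2 c$ ($K{\left(c \right)} = c \left(-3\right) + c = - 3 c + c = - 2 c$)
$u{\left(y,n \right)} = -40$
$u{\left(-86,-29 \right)} K{\left(Z{\left(G{\left(-2 \right)} \right)} \right)} = - 40 \left(- 2 \left(1 - 2 \left(\left(-1\right) \left(-2\right)\right)\right)\right) = - 40 \left(- 2 \left(1 - 4\right)\right) = - 40 \left(\left(-2\right) \left(-3\right)\right) = \left(-40\right) 6 = -240$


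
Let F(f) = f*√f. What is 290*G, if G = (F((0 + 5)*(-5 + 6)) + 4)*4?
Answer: 4640 + 5800*√5 ≈ 17609.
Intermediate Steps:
F(f) = f^(3/2)
G = 16 + 20*√5 (G = (((0 + 5)*(-5 + 6))^(3/2) + 4)*4 = ((5*1)^(3/2) + 4)*4 = (5^(3/2) + 4)*4 = (5*√5 + 4)*4 = (4 + 5*√5)*4 = 16 + 20*√5 ≈ 60.721)
290*G = 290*(16 + 20*√5) = 4640 + 5800*√5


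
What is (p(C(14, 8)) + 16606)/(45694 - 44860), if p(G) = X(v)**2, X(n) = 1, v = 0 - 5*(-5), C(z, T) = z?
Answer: 16607/834 ≈ 19.912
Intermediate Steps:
v = 25 (v = 0 + 25 = 25)
p(G) = 1 (p(G) = 1**2 = 1)
(p(C(14, 8)) + 16606)/(45694 - 44860) = (1 + 16606)/(45694 - 44860) = 16607/834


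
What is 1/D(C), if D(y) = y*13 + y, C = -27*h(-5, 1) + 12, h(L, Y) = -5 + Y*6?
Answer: -1/210 ≈ -0.0047619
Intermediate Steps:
h(L, Y) = -5 + 6*Y
C = -15 (C = -27*(-5 + 6*1) + 12 = -27*(-5 + 6) + 12 = -27*1 + 12 = -27 + 12 = -15)
D(y) = 14*y (D(y) = 13*y + y = 14*y)
1/D(C) = 1/(14*(-15)) = 1/(-210) = -1/210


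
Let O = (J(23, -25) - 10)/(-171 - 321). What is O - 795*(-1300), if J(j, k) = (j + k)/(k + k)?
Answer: 4237350083/4100 ≈ 1.0335e+6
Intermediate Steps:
J(j, k) = (j + k)/(2*k) (J(j, k) = (j + k)/((2*k)) = (j + k)*(1/(2*k)) = (j + k)/(2*k))
O = 83/4100 (O = ((1/2)*(23 - 25)/(-25) - 10)/(-171 - 321) = ((1/2)*(-1/25)*(-2) - 10)/(-492) = (1/25 - 10)*(-1/492) = -249/25*(-1/492) = 83/4100 ≈ 0.020244)
O - 795*(-1300) = 83/4100 - 795*(-1300) = 83/4100 + 1033500 = 4237350083/4100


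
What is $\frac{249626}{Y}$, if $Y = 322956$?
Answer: $\frac{124813}{161478} \approx 0.77294$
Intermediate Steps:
$\frac{249626}{Y} = \frac{249626}{322956} = 249626 \cdot \frac{1}{322956} = \frac{124813}{161478}$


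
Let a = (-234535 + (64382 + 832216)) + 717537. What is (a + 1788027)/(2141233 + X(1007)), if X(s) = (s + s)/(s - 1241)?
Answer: 21800727/14736662 ≈ 1.4794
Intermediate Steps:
X(s) = 2*s/(-1241 + s) (X(s) = (2*s)/(-1241 + s) = 2*s/(-1241 + s))
a = 1379600 (a = (-234535 + 896598) + 717537 = 662063 + 717537 = 1379600)
(a + 1788027)/(2141233 + X(1007)) = (1379600 + 1788027)/(2141233 + 2*1007/(-1241 + 1007)) = 3167627/(2141233 + 2*1007/(-234)) = 3167627/(2141233 + 2*1007*(-1/234)) = 3167627/(2141233 - 1007/117) = 3167627/(250523254/117) = 3167627*(117/250523254) = 21800727/14736662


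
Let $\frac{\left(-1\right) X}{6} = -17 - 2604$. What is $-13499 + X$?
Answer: $2227$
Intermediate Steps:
$X = 15726$ ($X = - 6 \left(-17 - 2604\right) = \left(-6\right) \left(-2621\right) = 15726$)
$-13499 + X = -13499 + 15726 = 2227$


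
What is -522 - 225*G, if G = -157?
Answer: 34803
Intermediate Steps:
-522 - 225*G = -522 - 225*(-157) = -522 + 35325 = 34803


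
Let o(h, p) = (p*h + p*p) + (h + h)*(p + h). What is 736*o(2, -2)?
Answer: 0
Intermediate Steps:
o(h, p) = p**2 + h*p + 2*h*(h + p) (o(h, p) = (h*p + p**2) + (2*h)*(h + p) = (p**2 + h*p) + 2*h*(h + p) = p**2 + h*p + 2*h*(h + p))
736*o(2, -2) = 736*((-2)**2 + 2*2**2 + 3*2*(-2)) = 736*(4 + 2*4 - 12) = 736*(4 + 8 - 12) = 736*0 = 0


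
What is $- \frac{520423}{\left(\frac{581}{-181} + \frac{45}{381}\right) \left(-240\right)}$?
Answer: $- \frac{11962963501}{17057280} \approx -701.34$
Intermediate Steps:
$- \frac{520423}{\left(\frac{581}{-181} + \frac{45}{381}\right) \left(-240\right)} = - \frac{520423}{\left(581 \left(- \frac{1}{181}\right) + 45 \cdot \frac{1}{381}\right) \left(-240\right)} = - \frac{520423}{\left(- \frac{581}{181} + \frac{15}{127}\right) \left(-240\right)} = - \frac{520423}{\left(- \frac{71072}{22987}\right) \left(-240\right)} = - \frac{520423}{\frac{17057280}{22987}} = \left(-520423\right) \frac{22987}{17057280} = - \frac{11962963501}{17057280}$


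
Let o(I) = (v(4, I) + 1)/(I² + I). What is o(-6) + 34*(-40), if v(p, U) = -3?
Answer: -20401/15 ≈ -1360.1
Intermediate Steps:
o(I) = -2/(I + I²) (o(I) = (-3 + 1)/(I² + I) = -2/(I + I²))
o(-6) + 34*(-40) = -2/(-6*(1 - 6)) + 34*(-40) = -2*(-⅙)/(-5) - 1360 = -2*(-⅙)*(-⅕) - 1360 = -1/15 - 1360 = -20401/15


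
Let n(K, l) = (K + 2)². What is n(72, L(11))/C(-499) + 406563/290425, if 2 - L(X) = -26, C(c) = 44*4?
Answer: 415480597/12778700 ≈ 32.514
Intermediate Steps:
C(c) = 176
L(X) = 28 (L(X) = 2 - 1*(-26) = 2 + 26 = 28)
n(K, l) = (2 + K)²
n(72, L(11))/C(-499) + 406563/290425 = (2 + 72)²/176 + 406563/290425 = 74²*(1/176) + 406563*(1/290425) = 5476*(1/176) + 406563/290425 = 1369/44 + 406563/290425 = 415480597/12778700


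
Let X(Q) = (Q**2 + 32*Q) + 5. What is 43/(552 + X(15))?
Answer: 43/1262 ≈ 0.034073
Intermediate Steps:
X(Q) = 5 + Q**2 + 32*Q
43/(552 + X(15)) = 43/(552 + (5 + 15**2 + 32*15)) = 43/(552 + (5 + 225 + 480)) = 43/(552 + 710) = 43/1262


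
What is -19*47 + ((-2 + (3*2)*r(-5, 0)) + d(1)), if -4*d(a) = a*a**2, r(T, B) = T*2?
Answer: -3821/4 ≈ -955.25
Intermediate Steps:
r(T, B) = 2*T
d(a) = -a**3/4 (d(a) = -a*a**2/4 = -a**3/4)
-19*47 + ((-2 + (3*2)*r(-5, 0)) + d(1)) = -19*47 + ((-2 + (3*2)*(2*(-5))) - 1/4*1**3) = -893 + ((-2 + 6*(-10)) - 1/4*1) = -893 + ((-2 - 60) - 1/4) = -893 + (-62 - 1/4) = -893 - 249/4 = -3821/4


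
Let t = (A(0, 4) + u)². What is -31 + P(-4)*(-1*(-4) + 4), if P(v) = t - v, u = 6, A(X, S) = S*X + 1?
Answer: 393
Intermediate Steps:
A(X, S) = 1 + S*X
t = 49 (t = ((1 + 4*0) + 6)² = ((1 + 0) + 6)² = (1 + 6)² = 7² = 49)
P(v) = 49 - v
-31 + P(-4)*(-1*(-4) + 4) = -31 + (49 - 1*(-4))*(-1*(-4) + 4) = -31 + (49 + 4)*(4 + 4) = -31 + 53*8 = -31 + 424 = 393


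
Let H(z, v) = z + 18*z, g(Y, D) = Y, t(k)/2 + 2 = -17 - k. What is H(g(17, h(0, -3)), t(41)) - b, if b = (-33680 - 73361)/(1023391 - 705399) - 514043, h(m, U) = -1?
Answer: 163564380113/317992 ≈ 5.1437e+5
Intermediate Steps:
t(k) = -38 - 2*k (t(k) = -4 + 2*(-17 - k) = -4 + (-34 - 2*k) = -38 - 2*k)
H(z, v) = 19*z
b = -163461668697/317992 (b = -107041/317992 - 514043 = -163461668697/317992 ≈ -5.1404e+5)
H(g(17, h(0, -3)), t(41)) - b = 19*17 - 1*(-163461668697/317992) = 323 + 163461668697/317992 = 163564380113/317992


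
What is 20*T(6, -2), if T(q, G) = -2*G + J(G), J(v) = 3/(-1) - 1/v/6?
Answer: 65/3 ≈ 21.667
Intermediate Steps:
J(v) = -3 - 1/(6*v) (J(v) = 3*(-1) - 1/v*(1/6) = -3 - 1/(6*v))
T(q, G) = -3 - 2*G - 1/(6*G) (T(q, G) = -2*G + (-3 - 1/(6*G)) = -3 - 2*G - 1/(6*G))
20*T(6, -2) = 20*(-3 - 2*(-2) - 1/6/(-2)) = 20*(-3 + 4 - 1/6*(-1/2)) = 20*(-3 + 4 + 1/12) = 20*(13/12) = 65/3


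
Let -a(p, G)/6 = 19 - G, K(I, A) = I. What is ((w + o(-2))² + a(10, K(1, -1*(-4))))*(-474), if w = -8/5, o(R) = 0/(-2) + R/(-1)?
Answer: 1277904/25 ≈ 51116.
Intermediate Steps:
o(R) = -R (o(R) = 0*(-½) + R*(-1) = 0 - R = -R)
a(p, G) = -114 + 6*G (a(p, G) = -6*(19 - G) = -114 + 6*G)
w = -8/5 (w = -8*⅕ = -8/5 ≈ -1.6000)
((w + o(-2))² + a(10, K(1, -1*(-4))))*(-474) = ((-8/5 - 1*(-2))² + (-114 + 6*1))*(-474) = ((-8/5 + 2)² + (-114 + 6))*(-474) = ((⅖)² - 108)*(-474) = (4/25 - 108)*(-474) = -2696/25*(-474) = 1277904/25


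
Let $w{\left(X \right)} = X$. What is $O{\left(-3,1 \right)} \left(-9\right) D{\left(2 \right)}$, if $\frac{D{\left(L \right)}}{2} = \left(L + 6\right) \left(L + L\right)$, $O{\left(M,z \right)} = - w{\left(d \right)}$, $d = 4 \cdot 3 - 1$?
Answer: $6336$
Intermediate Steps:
$d = 11$ ($d = 12 - 1 = 11$)
$O{\left(M,z \right)} = -11$ ($O{\left(M,z \right)} = \left(-1\right) 11 = -11$)
$D{\left(L \right)} = 4 L \left(6 + L\right)$ ($D{\left(L \right)} = 2 \left(L + 6\right) \left(L + L\right) = 2 \left(6 + L\right) 2 L = 2 \cdot 2 L \left(6 + L\right) = 4 L \left(6 + L\right)$)
$O{\left(-3,1 \right)} \left(-9\right) D{\left(2 \right)} = \left(-11\right) \left(-9\right) 4 \cdot 2 \left(6 + 2\right) = 99 \cdot 4 \cdot 2 \cdot 8 = 99 \cdot 64 = 6336$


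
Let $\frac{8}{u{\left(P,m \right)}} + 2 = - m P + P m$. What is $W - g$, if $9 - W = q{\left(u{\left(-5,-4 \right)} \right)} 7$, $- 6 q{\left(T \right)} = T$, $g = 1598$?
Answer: $- \frac{4781}{3} \approx -1593.7$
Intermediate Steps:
$u{\left(P,m \right)} = -4$ ($u{\left(P,m \right)} = \frac{8}{-2 + \left(- m P + P m\right)} = \frac{8}{-2 + \left(- P m + P m\right)} = \frac{8}{-2 + 0} = \frac{8}{-2} = 8 \left(- \frac{1}{2}\right) = -4$)
$q{\left(T \right)} = - \frac{T}{6}$
$W = \frac{13}{3}$ ($W = 9 - \left(- \frac{1}{6}\right) \left(-4\right) 7 = 9 - \frac{2}{3} \cdot 7 = 9 - \frac{14}{3} = \frac{13}{3} \approx 4.3333$)
$W - g = \frac{13}{3} - 1598 = - \frac{4781}{3}$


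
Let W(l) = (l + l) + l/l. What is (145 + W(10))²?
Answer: 27556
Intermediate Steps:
W(l) = 1 + 2*l (W(l) = 2*l + 1 = 1 + 2*l)
(145 + W(10))² = (145 + (1 + 2*10))² = (145 + (1 + 20))² = (145 + 21)² = 166² = 27556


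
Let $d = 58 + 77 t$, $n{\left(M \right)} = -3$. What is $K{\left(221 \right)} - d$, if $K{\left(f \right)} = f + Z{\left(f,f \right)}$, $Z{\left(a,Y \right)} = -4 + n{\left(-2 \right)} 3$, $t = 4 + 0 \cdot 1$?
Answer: $-158$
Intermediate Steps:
$t = 4$ ($t = 4 + 0 = 4$)
$Z{\left(a,Y \right)} = -13$ ($Z{\left(a,Y \right)} = -4 - 9 = -13$)
$d = 366$ ($d = 58 + 77 \cdot 4 = 58 + 308 = 366$)
$K{\left(f \right)} = -13 + f$ ($K{\left(f \right)} = f - 13 = -13 + f$)
$K{\left(221 \right)} - d = \left(-13 + 221\right) - 366 = 208 - 366 = -158$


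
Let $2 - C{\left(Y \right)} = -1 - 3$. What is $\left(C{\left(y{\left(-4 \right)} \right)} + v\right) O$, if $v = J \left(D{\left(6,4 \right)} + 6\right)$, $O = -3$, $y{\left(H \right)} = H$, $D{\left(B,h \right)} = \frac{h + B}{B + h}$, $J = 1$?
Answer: $-39$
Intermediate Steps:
$D{\left(B,h \right)} = 1$ ($D{\left(B,h \right)} = \frac{B + h}{B + h} = 1$)
$C{\left(Y \right)} = 6$ ($C{\left(Y \right)} = 2 - \left(-1 - 3\right) = 2 - -4 = 2 + 4 = 6$)
$v = 7$ ($v = 1 \left(1 + 6\right) = 1 \cdot 7 = 7$)
$\left(C{\left(y{\left(-4 \right)} \right)} + v\right) O = \left(6 + 7\right) \left(-3\right) = 13 \left(-3\right) = -39$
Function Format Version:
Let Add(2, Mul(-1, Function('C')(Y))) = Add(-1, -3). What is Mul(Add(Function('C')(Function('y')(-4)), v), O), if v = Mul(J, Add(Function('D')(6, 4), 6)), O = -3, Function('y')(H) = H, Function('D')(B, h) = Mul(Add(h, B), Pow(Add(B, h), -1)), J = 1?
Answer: -39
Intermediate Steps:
Function('D')(B, h) = 1 (Function('D')(B, h) = Mul(Add(B, h), Pow(Add(B, h), -1)) = 1)
Function('C')(Y) = 6 (Function('C')(Y) = Add(2, Mul(-1, Add(-1, -3))) = Add(2, Mul(-1, -4)) = Add(2, 4) = 6)
v = 7 (v = Mul(1, Add(1, 6)) = Mul(1, 7) = 7)
Mul(Add(Function('C')(Function('y')(-4)), v), O) = Mul(Add(6, 7), -3) = Mul(13, -3) = -39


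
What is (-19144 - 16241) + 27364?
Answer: -8021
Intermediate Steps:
(-19144 - 16241) + 27364 = -35385 + 27364 = -8021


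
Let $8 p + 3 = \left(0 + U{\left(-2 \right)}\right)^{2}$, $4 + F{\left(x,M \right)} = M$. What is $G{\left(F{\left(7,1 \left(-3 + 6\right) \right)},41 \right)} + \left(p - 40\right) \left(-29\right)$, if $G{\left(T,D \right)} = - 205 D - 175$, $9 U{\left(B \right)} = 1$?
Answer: $- \frac{2400571}{324} \approx -7409.2$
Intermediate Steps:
$U{\left(B \right)} = \frac{1}{9}$ ($U{\left(B \right)} = \frac{1}{9} \cdot 1 = \frac{1}{9}$)
$F{\left(x,M \right)} = -4 + M$
$p = - \frac{121}{324}$ ($p = - \frac{3}{8} + \frac{\left(0 + \frac{1}{9}\right)^{2}}{8} = - \frac{3}{8} + \frac{1}{8 \cdot 81} = - \frac{3}{8} + \frac{1}{8} \cdot \frac{1}{81} = - \frac{3}{8} + \frac{1}{648} = - \frac{121}{324} \approx -0.37346$)
$G{\left(T,D \right)} = -175 - 205 D$
$G{\left(F{\left(7,1 \left(-3 + 6\right) \right)},41 \right)} + \left(p - 40\right) \left(-29\right) = \left(-175 - 8405\right) + \left(- \frac{121}{324} - 40\right) \left(-29\right) = \left(-175 - 8405\right) - - \frac{379349}{324} = -8580 + \frac{379349}{324} = - \frac{2400571}{324}$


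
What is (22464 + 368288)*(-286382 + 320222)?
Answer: 13223047680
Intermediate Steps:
(22464 + 368288)*(-286382 + 320222) = 390752*33840 = 13223047680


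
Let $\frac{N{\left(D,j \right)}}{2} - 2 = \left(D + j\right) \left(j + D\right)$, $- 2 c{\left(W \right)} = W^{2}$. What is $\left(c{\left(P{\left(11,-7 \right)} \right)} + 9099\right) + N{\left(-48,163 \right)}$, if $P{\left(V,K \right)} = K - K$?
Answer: $35553$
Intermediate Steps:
$P{\left(V,K \right)} = 0$
$c{\left(W \right)} = - \frac{W^{2}}{2}$
$N{\left(D,j \right)} = 4 + 2 \left(D + j\right)^{2}$ ($N{\left(D,j \right)} = 4 + 2 \left(D + j\right) \left(j + D\right) = 4 + 2 \left(D + j\right) \left(D + j\right) = 4 + 2 \left(D + j\right)^{2}$)
$\left(c{\left(P{\left(11,-7 \right)} \right)} + 9099\right) + N{\left(-48,163 \right)} = \left(- \frac{0^{2}}{2} + 9099\right) + \left(4 + 2 \left(-48 + 163\right)^{2}\right) = \left(\left(- \frac{1}{2}\right) 0 + 9099\right) + \left(4 + 2 \cdot 115^{2}\right) = \left(0 + 9099\right) + \left(4 + 2 \cdot 13225\right) = 9099 + \left(4 + 26450\right) = 9099 + 26454 = 35553$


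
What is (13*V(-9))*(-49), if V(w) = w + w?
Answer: 11466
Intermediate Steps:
V(w) = 2*w
(13*V(-9))*(-49) = (13*(2*(-9)))*(-49) = (13*(-18))*(-49) = -234*(-49) = 11466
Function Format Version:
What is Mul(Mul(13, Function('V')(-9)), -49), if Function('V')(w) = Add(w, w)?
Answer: 11466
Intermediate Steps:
Function('V')(w) = Mul(2, w)
Mul(Mul(13, Function('V')(-9)), -49) = Mul(Mul(13, Mul(2, -9)), -49) = Mul(Mul(13, -18), -49) = Mul(-234, -49) = 11466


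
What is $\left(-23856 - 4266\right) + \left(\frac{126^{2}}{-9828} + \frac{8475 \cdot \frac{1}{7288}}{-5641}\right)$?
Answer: $- \frac{15030691776231}{534450904} \approx -28124.0$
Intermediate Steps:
$\left(-23856 - 4266\right) + \left(\frac{126^{2}}{-9828} + \frac{8475 \cdot \frac{1}{7288}}{-5641}\right) = -28122 + \left(15876 \left(- \frac{1}{9828}\right) + 8475 \cdot \frac{1}{7288} \left(- \frac{1}{5641}\right)\right) = -28122 + \left(- \frac{21}{13} + \frac{8475}{7288} \left(- \frac{1}{5641}\right)\right) = -28122 - \frac{863453943}{534450904} = - \frac{15030691776231}{534450904}$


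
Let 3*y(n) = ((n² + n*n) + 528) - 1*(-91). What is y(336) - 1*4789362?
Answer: -14141675/3 ≈ -4.7139e+6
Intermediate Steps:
y(n) = 619/3 + 2*n²/3 (y(n) = (((n² + n*n) + 528) - 1*(-91))/3 = (((n² + n²) + 528) + 91)/3 = ((2*n² + 528) + 91)/3 = ((528 + 2*n²) + 91)/3 = (619 + 2*n²)/3 = 619/3 + 2*n²/3)
y(336) - 1*4789362 = (619/3 + (⅔)*336²) - 1*4789362 = (619/3 + (⅔)*112896) - 4789362 = (619/3 + 75264) - 4789362 = 226411/3 - 4789362 = -14141675/3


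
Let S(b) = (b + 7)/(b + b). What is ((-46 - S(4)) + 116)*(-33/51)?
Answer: -6039/136 ≈ -44.404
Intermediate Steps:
S(b) = (7 + b)/(2*b) (S(b) = (7 + b)/((2*b)) = (7 + b)*(1/(2*b)) = (7 + b)/(2*b))
((-46 - S(4)) + 116)*(-33/51) = ((-46 - (7 + 4)/(2*4)) + 116)*(-33/51) = ((-46 - 11/(2*4)) + 116)*(-33*1/51) = ((-46 - 1*11/8) + 116)*(-11/17) = ((-46 - 11/8) + 116)*(-11/17) = (-379/8 + 116)*(-11/17) = (549/8)*(-11/17) = -6039/136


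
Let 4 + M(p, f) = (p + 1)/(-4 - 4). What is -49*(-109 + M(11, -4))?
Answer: 11221/2 ≈ 5610.5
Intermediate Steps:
M(p, f) = -33/8 - p/8 (M(p, f) = -4 + (p + 1)/(-4 - 4) = -4 + (1 + p)/(-8) = -4 + (1 + p)*(-1/8) = -4 + (-1/8 - p/8) = -33/8 - p/8)
-49*(-109 + M(11, -4)) = -49*(-109 + (-33/8 - 1/8*11)) = -49*(-109 + (-33/8 - 11/8)) = -49*(-109 - 11/2) = -49*(-229/2) = 11221/2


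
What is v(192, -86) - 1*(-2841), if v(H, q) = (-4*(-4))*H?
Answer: 5913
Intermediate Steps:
v(H, q) = 16*H
v(192, -86) - 1*(-2841) = 16*192 - 1*(-2841) = 3072 + 2841 = 5913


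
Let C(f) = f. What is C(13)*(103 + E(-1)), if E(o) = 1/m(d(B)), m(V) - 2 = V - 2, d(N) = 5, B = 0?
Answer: 6708/5 ≈ 1341.6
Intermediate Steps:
m(V) = V (m(V) = 2 + (V - 2) = 2 + (-2 + V) = V)
E(o) = 1/5
C(13)*(103 + E(-1)) = 13*(103 + 1/5) = 13*(516/5) = 6708/5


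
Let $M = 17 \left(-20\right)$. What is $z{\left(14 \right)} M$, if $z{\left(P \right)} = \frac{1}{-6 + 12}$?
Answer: $- \frac{170}{3} \approx -56.667$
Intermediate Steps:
$z{\left(P \right)} = \frac{1}{6}$
$M = -340$
$z{\left(14 \right)} M = \frac{1}{6} \left(-340\right) = - \frac{170}{3}$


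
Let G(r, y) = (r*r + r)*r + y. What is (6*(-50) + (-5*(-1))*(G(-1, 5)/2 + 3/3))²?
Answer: 319225/4 ≈ 79806.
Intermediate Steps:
G(r, y) = y + r*(r + r²) (G(r, y) = (r² + r)*r + y = (r + r²)*r + y = r*(r + r²) + y = y + r*(r + r²))
(6*(-50) + (-5*(-1))*(G(-1, 5)/2 + 3/3))² = (6*(-50) + (-5*(-1))*((5 + (-1)² + (-1)³)/2 + 3/3))² = (-300 + 5*((5 + 1 - 1)*(½) + 3*(⅓)))² = (-300 + 5*(5*(½) + 1))² = (-300 + 5*(5/2 + 1))² = (-300 + 5*(7/2))² = (-300 + 35/2)² = (-565/2)² = 319225/4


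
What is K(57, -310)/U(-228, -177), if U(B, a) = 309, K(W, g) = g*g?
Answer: 96100/309 ≈ 311.00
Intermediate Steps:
K(W, g) = g²
K(57, -310)/U(-228, -177) = (-310)²/309 = 96100*(1/309) = 96100/309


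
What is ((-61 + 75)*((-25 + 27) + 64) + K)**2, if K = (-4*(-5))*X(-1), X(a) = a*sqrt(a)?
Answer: 853376 - 36960*I ≈ 8.5338e+5 - 36960.0*I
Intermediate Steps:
X(a) = a**(3/2)
K = -20*I (K = (-4*(-5))*(-1)**(3/2) = 20*(-I) = -20*I ≈ -20.0*I)
((-61 + 75)*((-25 + 27) + 64) + K)**2 = ((-61 + 75)*((-25 + 27) + 64) - 20*I)**2 = (14*(2 + 64) - 20*I)**2 = (14*66 - 20*I)**2 = (924 - 20*I)**2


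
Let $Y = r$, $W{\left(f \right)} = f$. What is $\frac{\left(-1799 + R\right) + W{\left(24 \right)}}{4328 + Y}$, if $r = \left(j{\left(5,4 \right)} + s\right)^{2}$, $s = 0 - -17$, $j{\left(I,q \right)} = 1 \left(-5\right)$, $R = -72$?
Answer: $- \frac{1847}{4472} \approx -0.41301$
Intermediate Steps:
$j{\left(I,q \right)} = -5$
$s = 17$ ($s = 0 + 17 = 17$)
$r = 144$ ($r = \left(-5 + 17\right)^{2} = 12^{2} = 144$)
$Y = 144$
$\frac{\left(-1799 + R\right) + W{\left(24 \right)}}{4328 + Y} = \frac{\left(-1799 - 72\right) + 24}{4328 + 144} = \frac{-1871 + 24}{4472} = \left(-1847\right) \frac{1}{4472} = - \frac{1847}{4472}$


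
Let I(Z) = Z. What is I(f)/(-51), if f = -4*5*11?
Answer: 220/51 ≈ 4.3137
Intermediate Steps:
f = -220 (f = -20*11 = -220)
I(f)/(-51) = -220/(-51) = -220*(-1/51) = 220/51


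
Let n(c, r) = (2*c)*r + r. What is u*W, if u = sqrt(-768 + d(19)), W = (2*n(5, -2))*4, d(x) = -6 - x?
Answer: -176*I*sqrt(793) ≈ -4956.2*I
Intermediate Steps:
n(c, r) = r + 2*c*r (n(c, r) = 2*c*r + r = r + 2*c*r)
W = -176 (W = (2*(-2*(1 + 2*5)))*4 = (2*(-2*(1 + 10)))*4 = (2*(-2*11))*4 = (2*(-22))*4 = -44*4 = -176)
u = I*sqrt(793) (u = sqrt(-768 + (-6 - 1*19)) = sqrt(-768 + (-6 - 19)) = sqrt(-768 - 25) = sqrt(-793) = I*sqrt(793) ≈ 28.16*I)
u*W = (I*sqrt(793))*(-176) = -176*I*sqrt(793)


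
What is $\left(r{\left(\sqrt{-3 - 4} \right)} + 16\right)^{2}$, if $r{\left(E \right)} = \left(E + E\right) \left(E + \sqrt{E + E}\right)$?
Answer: $4 \left(1 + \sqrt{2} \cdot 7^{\frac{3}{4}} i^{\frac{3}{2}}\right)^{2} \approx -30.428 - 113.73 i$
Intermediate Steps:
$r{\left(E \right)} = 2 E \left(E + \sqrt{2} \sqrt{E}\right)$ ($r{\left(E \right)} = 2 E \left(E + \sqrt{2 E}\right) = 2 E \left(E + \sqrt{2} \sqrt{E}\right)$)
$\left(r{\left(\sqrt{-3 - 4} \right)} + 16\right)^{2} = \left(\left(2 \left(\sqrt{-3 - 4}\right)^{2} + 2 \sqrt{2} \left(\sqrt{-3 - 4}\right)^{\frac{3}{2}}\right) + 16\right)^{2} = \left(\left(2 \left(\sqrt{-7}\right)^{2} + 2 \sqrt{2} \left(\sqrt{-7}\right)^{\frac{3}{2}}\right) + 16\right)^{2} = \left(\left(2 \left(i \sqrt{7}\right)^{2} + 2 \sqrt{2} \left(i \sqrt{7}\right)^{\frac{3}{2}}\right) + 16\right)^{2} = \left(\left(2 \left(-7\right) + 2 \sqrt{2} \cdot 7^{\frac{3}{4}} i^{\frac{3}{2}}\right) + 16\right)^{2} = \left(\left(-14 + 2 \sqrt{2} \cdot 7^{\frac{3}{4}} i^{\frac{3}{2}}\right) + 16\right)^{2} = \left(2 + 2 \sqrt{2} \cdot 7^{\frac{3}{4}} i^{\frac{3}{2}}\right)^{2}$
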